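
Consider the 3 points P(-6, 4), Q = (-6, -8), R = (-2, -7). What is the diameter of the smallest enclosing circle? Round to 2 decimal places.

Side lengths²: PQ² = 144, PR² = 137, QR² = 17.
Since PQ² = 144 < 137 + 17 = 154, the triangle is acute, so the smallest enclosing circle is the circumcircle.
Circumcentre = (-5.375, -2), r² = 36.390625.
Diameter = 2r = 2√(36.390625) ≈ 12.06.

12.06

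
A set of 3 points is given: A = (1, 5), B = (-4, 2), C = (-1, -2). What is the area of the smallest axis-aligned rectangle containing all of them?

35

x ranges over [-4, 1], width 5.
y ranges over [-2, 5], height 7.
Area = 5 × 7 = 35.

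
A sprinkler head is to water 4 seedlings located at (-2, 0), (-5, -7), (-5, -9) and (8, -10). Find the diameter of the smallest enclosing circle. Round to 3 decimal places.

14.577

The minimum enclosing circle of a finite set is fixed by two of the points (as a diameter) or three (as a circumcircle).
The minimum enclosing circle is determined by three boundary points: (-2, 0), (-5, -9), (8, -10).
Their circumcentre is (1.75, -6.25) with r² = 53.125.
The farthest remaining point (-5, -7) is at distance² 46.125 ≤ 53.125.
Diameter = 2r = 2√(53.125) ≈ 14.577.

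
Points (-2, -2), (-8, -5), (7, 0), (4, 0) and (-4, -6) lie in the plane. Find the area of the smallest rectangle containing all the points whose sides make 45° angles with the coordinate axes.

In coordinates u = x + y, v = x − y the rectangle is axis-aligned; the map (x,y)→(u,v) scales areas by 2.
u-values: -4, -13, 7, 4, -10; range = 7 − (-13) = 20.
v-values: 0, -3, 7, 4, 2; range = 7 − (-3) = 10.
Area = (20 × 10) / 2 = 100.

100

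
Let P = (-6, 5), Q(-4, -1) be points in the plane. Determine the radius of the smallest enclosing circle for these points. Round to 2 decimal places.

The smallest circle enclosing two points has them as diameter endpoints.
Centre = midpoint = (-5, 2); r² = |PQ|²/4 = 40/4 = 10.
r = √10 ≈ 3.16.

3.16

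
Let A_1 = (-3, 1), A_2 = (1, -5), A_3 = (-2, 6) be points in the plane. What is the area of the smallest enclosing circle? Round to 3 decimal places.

102.102

Side lengths²: A_1A_2² = 52, A_1A_3² = 26, A_2A_3² = 130.
Since A_2A_3² = 130 ≥ 52 + 26 = 78, the angle opposite A_2A_3 is not acute, so the smallest enclosing circle has A_2A_3 as diameter.
Centre = midpoint of A_2A_3 = (-0.5, 0.5), r² = 130/4 = 32.5.
Area = π·r² = π·32.5 ≈ 102.102.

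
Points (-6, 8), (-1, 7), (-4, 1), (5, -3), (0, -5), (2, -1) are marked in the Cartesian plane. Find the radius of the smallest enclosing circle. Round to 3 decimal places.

7.778

A smallest enclosing disk is always determined by at most three of the input points on its boundary.
The farthest pair is (-6, 8)–(5, -3) with squared distance 242. The circle on this segment as diameter has centre (-0.5, 2.5) and r² = 242/4 = 60.5.
Check (-1, 7): distance² to centre = 20.5 ≤ 60.5, so it lies inside.
All remaining points lie in this disk, and no smaller disk contains both endpoints, so this is the minimum enclosing circle.
r = √(60.5) ≈ 7.778.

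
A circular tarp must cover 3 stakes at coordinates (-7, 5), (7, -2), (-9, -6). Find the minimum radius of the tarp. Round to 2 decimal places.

Call the three points A, B, C in the order given.
Side lengths²: AB² = 245, AC² = 125, BC² = 272.
Since BC² = 272 < 245 + 125 = 370, the triangle is acute, so the smallest enclosing circle is the circumcircle.
Circumcentre = (-19/12, -5/3), r² = 10625/144.
r = √(10625/144) ≈ 8.59.

8.59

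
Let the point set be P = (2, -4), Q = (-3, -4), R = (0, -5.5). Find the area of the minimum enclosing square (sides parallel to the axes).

25

The bounding box has width 5 and height 1.5.
An axis-aligned square enclosing the set must have side ≥ max(width, height).
So the minimum side is max(5, 1.5) = 5.
Area = 5² = 25.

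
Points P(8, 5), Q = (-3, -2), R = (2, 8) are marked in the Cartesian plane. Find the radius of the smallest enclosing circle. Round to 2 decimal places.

6.52

Side lengths²: PQ² = 170, PR² = 45, QR² = 125.
Since PQ² = 170 ≥ 125 + 45 = 170, the angle opposite PQ is not acute, so the smallest enclosing circle has PQ as diameter.
Centre = midpoint of PQ = (2.5, 1.5), r² = 170/4 = 42.5.
r = √(42.5) ≈ 6.52.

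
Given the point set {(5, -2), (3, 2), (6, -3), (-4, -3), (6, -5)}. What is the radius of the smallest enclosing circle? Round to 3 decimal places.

5.220

By Welzl's lemma the MEC is supported by two points (diametrically opposite) or three points (on a circumcircle).
The minimum enclosing circle is determined by three boundary points: (3, 2), (-4, -3), (6, -5).
Their circumcentre is (1.21875, -2.90625) with r² = 27.244140625.
The farthest remaining point (6, -3) is at distance² 22.869140625 ≤ 27.244140625.
r = √(27.244140625) ≈ 5.220.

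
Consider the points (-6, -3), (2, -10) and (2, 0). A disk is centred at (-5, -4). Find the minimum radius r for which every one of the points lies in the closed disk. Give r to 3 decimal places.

9.220

The required radius is the distance from (-5, -4) to the farthest point.
Squared distances: 2, 85, 65.
Maximum is 85, attained at (2, -10).
r = √85 ≈ 9.220.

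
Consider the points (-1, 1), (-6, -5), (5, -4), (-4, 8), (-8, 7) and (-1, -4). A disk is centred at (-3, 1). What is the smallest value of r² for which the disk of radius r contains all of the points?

The required radius is the distance from (-3, 1) to the farthest point.
Squared distances: 4, 45, 89, 50, 61, 29.
Maximum is 89, attained at (5, -4).

89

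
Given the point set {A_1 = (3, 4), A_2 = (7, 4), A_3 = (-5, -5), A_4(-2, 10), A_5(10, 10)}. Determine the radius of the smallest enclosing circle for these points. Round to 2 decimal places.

A smallest enclosing disk is always determined by at most three of the input points on its boundary.
The farthest pair is A_3–A_5 with squared distance 450. The circle on this segment as diameter has centre (2.5, 2.5) and r² = 450/4 = 112.5.
Check A_1: distance² to centre = 2.5 ≤ 112.5, so it lies inside.
All remaining points lie in this disk, and no smaller disk contains both endpoints, so this is the minimum enclosing circle.
r = √(112.5) ≈ 10.61.

10.61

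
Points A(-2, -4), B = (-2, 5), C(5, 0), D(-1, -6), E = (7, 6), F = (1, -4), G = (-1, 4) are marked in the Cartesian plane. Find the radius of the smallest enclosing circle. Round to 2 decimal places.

The farthest pair is D–E with squared distance 208. The circle on this segment as diameter has centre (3, 0) and r² = 208/4 = 52.
Check A: distance² to centre = 41 ≤ 52, so it lies inside.
All remaining points lie in this disk, and no smaller disk contains both endpoints, so this is the minimum enclosing circle.
r = √52 ≈ 7.21.

7.21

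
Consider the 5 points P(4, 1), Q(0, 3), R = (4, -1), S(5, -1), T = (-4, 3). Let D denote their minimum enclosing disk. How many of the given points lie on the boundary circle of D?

A smallest enclosing disk is always determined by at most three of the input points on its boundary.
The farthest pair is S–T with squared distance 97. The circle on this segment as diameter has centre (0.5, 1) and r² = 97/4 = 24.25.
Check P: distance² to centre = 12.25 ≤ 24.25, so it lies inside.
All remaining points lie in this disk, and no smaller disk contains both endpoints, so this is the minimum enclosing circle.
The points at distance exactly r from the centre are S, T — 2 points.

2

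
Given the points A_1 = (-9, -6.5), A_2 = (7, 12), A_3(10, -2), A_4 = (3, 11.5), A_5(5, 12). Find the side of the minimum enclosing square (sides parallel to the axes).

The bounding box has width 19 and height 18.5.
An axis-aligned square enclosing the set must have side ≥ max(width, height).
So the minimum side is max(19, 18.5) = 19.

19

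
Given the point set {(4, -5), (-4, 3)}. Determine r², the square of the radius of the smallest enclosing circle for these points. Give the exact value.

The smallest circle enclosing two points has them as diameter endpoints.
Centre = midpoint = (0, -1); r² = |(4, -5)−(-4, 3)|²/4 = 128/4 = 32.

32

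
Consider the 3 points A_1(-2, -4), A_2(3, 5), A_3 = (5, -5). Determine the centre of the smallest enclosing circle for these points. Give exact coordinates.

Side lengths²: A_1A_2² = 106, A_1A_3² = 50, A_2A_3² = 104.
Since A_1A_2² = 106 < 104 + 50 = 154, the triangle is acute, so the smallest enclosing circle is the circumcircle.
Circumcentre = (71/34, -13/34), r² = 17225/578.
Centre = (71/34, -13/34).

(71/34, -13/34)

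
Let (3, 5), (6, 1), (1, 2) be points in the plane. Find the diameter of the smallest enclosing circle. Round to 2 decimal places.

5.41

Call the three points A, B, C in the order given.
Side lengths²: AB² = 25, AC² = 13, BC² = 26.
Since BC² = 26 < 25 + 13 = 38, the triangle is acute, so the smallest enclosing circle is the circumcircle.
Circumcentre = (125/34, 81/34), r² = 4225/578.
Diameter = 2r = 2√(4225/578) ≈ 5.41.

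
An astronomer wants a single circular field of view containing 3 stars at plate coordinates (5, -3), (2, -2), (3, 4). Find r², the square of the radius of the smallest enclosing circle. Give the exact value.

13.25

Call the three points A, B, C in the order given.
Side lengths²: AB² = 10, AC² = 53, BC² = 37.
Since AC² = 53 ≥ 37 + 10 = 47, the angle opposite AC is not acute, so the smallest enclosing circle has AC as diameter.
Centre = midpoint of AC = (4, 0.5), r² = 53/4 = 13.25.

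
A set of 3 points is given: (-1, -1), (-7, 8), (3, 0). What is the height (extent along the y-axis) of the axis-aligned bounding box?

max y = 8, min y = -1, so height = 9.

9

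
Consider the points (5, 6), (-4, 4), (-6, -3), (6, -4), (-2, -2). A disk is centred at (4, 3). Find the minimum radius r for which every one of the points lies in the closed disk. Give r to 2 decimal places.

The required radius is the distance from (4, 3) to the farthest point.
Squared distances: 10, 65, 136, 53, 61.
Maximum is 136, attained at (-6, -3).
r = √136 ≈ 11.66.

11.66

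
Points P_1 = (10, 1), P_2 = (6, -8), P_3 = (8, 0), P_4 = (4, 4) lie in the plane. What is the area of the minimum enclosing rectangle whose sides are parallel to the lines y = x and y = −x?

91

In coordinates u = x + y, v = x − y the rectangle is axis-aligned; the map (x,y)→(u,v) scales areas by 2.
u-values: 11, -2, 8, 8; range = 11 − (-2) = 13.
v-values: 9, 14, 8, 0; range = 14 − 0 = 14.
Area = (13 × 14) / 2 = 91.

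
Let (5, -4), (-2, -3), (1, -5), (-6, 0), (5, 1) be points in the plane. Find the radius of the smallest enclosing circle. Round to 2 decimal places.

5.88

By Welzl's lemma the MEC is supported by two points (diametrically opposite) or three points (on a circumcircle).
The minimum enclosing circle is determined by three boundary points: (5, -4), (-6, 0), (5, 1).
Their circumcentre is (-7/22, -1.5) with r² = 8357/242.
The farthest remaining point (1, -5) is at distance² 3385/242 ≤ 8357/242.
r = √(8357/242) ≈ 5.88.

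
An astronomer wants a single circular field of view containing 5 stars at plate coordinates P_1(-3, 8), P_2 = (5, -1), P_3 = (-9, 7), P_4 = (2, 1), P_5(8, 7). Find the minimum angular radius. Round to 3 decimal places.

By Welzl's lemma the MEC is supported by two points (diametrically opposite) or three points (on a circumcircle).
The minimum enclosing circle is determined by three boundary points: P_2, P_3, P_5.
Their circumcentre is (-0.5, 5.625) with r² = 74.140625.
The farthest remaining point P_4 is at distance² 27.640625 ≤ 74.140625.
r = √(74.140625) ≈ 8.610.

8.610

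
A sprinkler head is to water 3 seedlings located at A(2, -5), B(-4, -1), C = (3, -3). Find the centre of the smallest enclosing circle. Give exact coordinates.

Side lengths²: AB² = 52, AC² = 5, BC² = 53.
Since BC² = 53 < 52 + 5 = 57, the triangle is acute, so the smallest enclosing circle is the circumcircle.
Circumcentre = (-0.625, -2.4375), r² = 13.45703125.
Centre = (-0.625, -2.4375).

(-0.625, -2.4375)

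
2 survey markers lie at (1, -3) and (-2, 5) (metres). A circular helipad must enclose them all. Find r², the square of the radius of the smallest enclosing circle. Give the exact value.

18.25

The smallest circle enclosing two points has them as diameter endpoints.
Centre = midpoint = (-0.5, 1); r² = |(1, -3)−(-2, 5)|²/4 = 73/4 = 18.25.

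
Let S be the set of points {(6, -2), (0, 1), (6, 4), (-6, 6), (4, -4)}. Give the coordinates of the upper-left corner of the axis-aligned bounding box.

x-range [-6, 6], y-range [-4, 6].
The upper-left corner is (-6, 6).

(-6, 6)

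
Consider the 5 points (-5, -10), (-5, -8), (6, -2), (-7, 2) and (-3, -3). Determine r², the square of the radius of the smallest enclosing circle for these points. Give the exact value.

57.8125

By Welzl's lemma the MEC is supported by two points (diametrically opposite) or three points (on a circumcircle).
The minimum enclosing circle is determined by three boundary points: (-5, -10), (6, -2), (-7, 2).
Their circumcentre is (-1.5, -3.25) with r² = 57.8125.
The farthest remaining point (-5, -8) is at distance² 34.8125 ≤ 57.8125.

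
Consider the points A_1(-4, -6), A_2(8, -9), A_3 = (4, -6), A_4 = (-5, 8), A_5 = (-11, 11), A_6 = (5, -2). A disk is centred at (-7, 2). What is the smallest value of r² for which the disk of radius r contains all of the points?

346

The required radius is the distance from (-7, 2) to the farthest point.
Squared distances: 73, 346, 185, 40, 97, 160.
Maximum is 346, attained at A_2.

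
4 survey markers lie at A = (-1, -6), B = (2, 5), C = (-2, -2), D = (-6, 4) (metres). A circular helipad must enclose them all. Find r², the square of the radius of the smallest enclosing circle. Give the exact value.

By Welzl's lemma the MEC is supported by two points (diametrically opposite) or three points (on a circumcircle).
The minimum enclosing circle is determined by three boundary points: A, B, D.
Their circumcentre is (-49/34, 1/34) with r² = 21125/578.
The farthest remaining point C is at distance² 2561/578 ≤ 21125/578.

21125/578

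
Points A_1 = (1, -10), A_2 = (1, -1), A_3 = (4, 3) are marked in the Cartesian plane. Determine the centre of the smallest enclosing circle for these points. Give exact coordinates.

Side lengths²: A_1A_2² = 81, A_1A_3² = 178, A_2A_3² = 25.
Since A_1A_3² = 178 ≥ 81 + 25 = 106, the angle opposite A_1A_3 is not acute, so the smallest enclosing circle has A_1A_3 as diameter.
Centre = midpoint of A_1A_3 = (2.5, -3.5), r² = 178/4 = 44.5.
Centre = (2.5, -3.5).

(2.5, -3.5)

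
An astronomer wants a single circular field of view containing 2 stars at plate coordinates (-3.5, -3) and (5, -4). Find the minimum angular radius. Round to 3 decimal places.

The smallest circle enclosing two points has them as diameter endpoints.
Centre = midpoint = (0.75, -3.5); r² = |(-3.5, -3)−(5, -4)|²/4 = 73.25/4 = 18.3125.
r = √(18.3125) ≈ 4.279.

4.279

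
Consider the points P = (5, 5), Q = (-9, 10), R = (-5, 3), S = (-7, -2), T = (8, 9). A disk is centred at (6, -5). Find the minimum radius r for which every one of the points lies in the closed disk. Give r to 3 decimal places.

21.213

The required radius is the distance from (6, -5) to the farthest point.
Squared distances: 101, 450, 185, 178, 200.
Maximum is 450, attained at Q.
r = √450 ≈ 21.213.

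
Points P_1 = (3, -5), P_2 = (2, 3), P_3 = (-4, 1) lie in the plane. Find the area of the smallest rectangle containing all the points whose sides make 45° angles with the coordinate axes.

In coordinates u = x + y, v = x − y the rectangle is axis-aligned; the map (x,y)→(u,v) scales areas by 2.
u-values: -2, 5, -3; range = 5 − (-3) = 8.
v-values: 8, -1, -5; range = 8 − (-5) = 13.
Area = (8 × 13) / 2 = 52.

52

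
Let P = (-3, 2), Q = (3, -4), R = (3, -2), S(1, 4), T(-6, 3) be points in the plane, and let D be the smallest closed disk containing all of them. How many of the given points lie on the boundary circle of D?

2

By Welzl's lemma the MEC is supported by two points (diametrically opposite) or three points (on a circumcircle).
The farthest pair is Q–T with squared distance 130. The circle on this segment as diameter has centre (-1.5, -0.5) and r² = 130/4 = 32.5.
Check P: distance² to centre = 8.5 ≤ 32.5, so it lies inside.
All remaining points lie in this disk, and no smaller disk contains both endpoints, so this is the minimum enclosing circle.
The points at distance exactly r from the centre are Q, T — 2 points.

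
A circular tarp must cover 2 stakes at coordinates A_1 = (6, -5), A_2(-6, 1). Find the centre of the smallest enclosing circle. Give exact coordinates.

The smallest circle enclosing two points has them as diameter endpoints.
Centre = midpoint = (0, -2); r² = |A_1A_2|²/4 = 180/4 = 45.
Centre = (0, -2).

(0, -2)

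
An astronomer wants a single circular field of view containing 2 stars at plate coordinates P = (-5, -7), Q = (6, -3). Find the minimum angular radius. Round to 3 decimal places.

5.852

The smallest circle enclosing two points has them as diameter endpoints.
Centre = midpoint = (0.5, -5); r² = |PQ|²/4 = 137/4 = 34.25.
r = √(34.25) ≈ 5.852.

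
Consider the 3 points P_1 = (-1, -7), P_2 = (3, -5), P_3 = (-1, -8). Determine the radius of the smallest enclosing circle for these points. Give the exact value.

Side lengths²: P_1P_2² = 20, P_1P_3² = 1, P_2P_3² = 25.
Since P_2P_3² = 25 ≥ 20 + 1 = 21, the angle opposite P_2P_3 is not acute, so the smallest enclosing circle has P_2P_3 as diameter.
Centre = midpoint of P_2P_3 = (1, -6.5), r² = 25/4 = 6.25.
r = √(6.25) = 2.5.

2.5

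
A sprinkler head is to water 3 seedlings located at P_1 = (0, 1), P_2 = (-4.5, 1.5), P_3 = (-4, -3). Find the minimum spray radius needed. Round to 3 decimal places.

Side lengths²: P_1P_2² = 20.5, P_1P_3² = 32, P_2P_3² = 20.5.
Since P_1P_3² = 32 < 20.5 + 20.5 = 41, the triangle is acute, so the smallest enclosing circle is the circumcircle.
Circumcentre = (-2.45, -0.55), r² = 8.405.
r = √(8.405) ≈ 2.899.

2.899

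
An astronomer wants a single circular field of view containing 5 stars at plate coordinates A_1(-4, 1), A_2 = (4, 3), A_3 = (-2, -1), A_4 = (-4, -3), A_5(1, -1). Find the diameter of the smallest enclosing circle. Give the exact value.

10

The minimum enclosing circle of a finite set is fixed by two of the points (as a diameter) or three (as a circumcircle).
The farthest pair is A_2–A_4 with squared distance 100. The circle on this segment as diameter has centre (0, 0) and r² = 100/4 = 25.
Check A_1: distance² to centre = 17 ≤ 25, so it lies inside.
All remaining points lie in this disk, and no smaller disk contains both endpoints, so this is the minimum enclosing circle.
Diameter = 2r = 2√25 = 10.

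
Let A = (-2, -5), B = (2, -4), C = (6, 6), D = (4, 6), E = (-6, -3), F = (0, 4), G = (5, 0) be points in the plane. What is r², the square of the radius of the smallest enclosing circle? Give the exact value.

56.25

By Welzl's lemma the MEC is supported by two points (diametrically opposite) or three points (on a circumcircle).
The farthest pair is C–E with squared distance 225. The circle on this segment as diameter has centre (0, 1.5) and r² = 225/4 = 56.25.
Check A: distance² to centre = 46.25 ≤ 56.25, so it lies inside.
All remaining points lie in this disk, and no smaller disk contains both endpoints, so this is the minimum enclosing circle.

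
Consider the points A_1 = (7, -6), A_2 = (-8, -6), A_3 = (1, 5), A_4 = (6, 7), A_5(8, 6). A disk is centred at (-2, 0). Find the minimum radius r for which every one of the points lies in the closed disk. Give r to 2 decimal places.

11.66

The required radius is the distance from (-2, 0) to the farthest point.
Squared distances: 117, 72, 34, 113, 136.
Maximum is 136, attained at A_5.
r = √136 ≈ 11.66.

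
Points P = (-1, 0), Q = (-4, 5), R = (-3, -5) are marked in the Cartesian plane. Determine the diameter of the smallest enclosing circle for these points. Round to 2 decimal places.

Side lengths²: PQ² = 34, PR² = 29, QR² = 101.
Since QR² = 101 ≥ 34 + 29 = 63, the angle opposite QR is not acute, so the smallest enclosing circle has QR as diameter.
Centre = midpoint of QR = (-3.5, 0), r² = 101/4 = 25.25.
Diameter = 2r = 2√(25.25) ≈ 10.05.

10.05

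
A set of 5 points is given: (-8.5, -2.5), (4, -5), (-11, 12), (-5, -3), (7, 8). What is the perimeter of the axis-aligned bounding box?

70

Width = max x − min x = 7 − (-11) = 18.
Height = max y − min y = 12 − (-5) = 17.
Perimeter = 2(18 + 17) = 70.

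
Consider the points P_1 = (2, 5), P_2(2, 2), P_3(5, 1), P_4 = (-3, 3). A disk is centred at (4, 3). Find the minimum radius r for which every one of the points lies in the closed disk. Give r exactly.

7

The required radius is the distance from (4, 3) to the farthest point.
Squared distances: 8, 5, 5, 49.
Maximum is 49, attained at P_4.
r = √49 = 7.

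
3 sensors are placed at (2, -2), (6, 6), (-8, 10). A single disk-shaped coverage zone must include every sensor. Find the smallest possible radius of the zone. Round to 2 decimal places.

7.95

Call the three points A, B, C in the order given.
Side lengths²: AB² = 80, AC² = 244, BC² = 212.
Since AC² = 244 < 212 + 80 = 292, the triangle is acute, so the smallest enclosing circle is the circumcircle.
Circumcentre = (-1.875, 4.9375), r² = 63.14453125.
r = √(63.14453125) ≈ 7.95.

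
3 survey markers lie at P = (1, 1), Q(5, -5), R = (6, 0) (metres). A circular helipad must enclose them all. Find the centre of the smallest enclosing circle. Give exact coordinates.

Side lengths²: PQ² = 52, PR² = 26, QR² = 26.
Since PQ² = 52 ≥ 26 + 26 = 52, the angle opposite PQ is not acute, so the smallest enclosing circle has PQ as diameter.
Centre = midpoint of PQ = (3, -2), r² = 52/4 = 13.
Centre = (3, -2).

(3, -2)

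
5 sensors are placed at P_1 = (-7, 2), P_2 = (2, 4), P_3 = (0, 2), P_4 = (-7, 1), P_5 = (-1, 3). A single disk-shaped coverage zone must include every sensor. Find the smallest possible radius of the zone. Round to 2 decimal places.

4.74

The farthest pair is P_2–P_4 with squared distance 90. The circle on this segment as diameter has centre (-2.5, 2.5) and r² = 90/4 = 22.5.
Check P_1: distance² to centre = 20.5 ≤ 22.5, so it lies inside.
All remaining points lie in this disk, and no smaller disk contains both endpoints, so this is the minimum enclosing circle.
r = √(22.5) ≈ 4.74.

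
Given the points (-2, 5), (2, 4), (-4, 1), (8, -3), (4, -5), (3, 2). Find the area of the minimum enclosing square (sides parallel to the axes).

The bounding box has width 12 and height 10.
An axis-aligned square enclosing the set must have side ≥ max(width, height).
So the minimum side is max(12, 10) = 12.
Area = 12² = 144.

144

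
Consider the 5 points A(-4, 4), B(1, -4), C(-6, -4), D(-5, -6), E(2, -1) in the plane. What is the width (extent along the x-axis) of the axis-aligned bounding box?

8

max x = 2, min x = -6, so width = 8.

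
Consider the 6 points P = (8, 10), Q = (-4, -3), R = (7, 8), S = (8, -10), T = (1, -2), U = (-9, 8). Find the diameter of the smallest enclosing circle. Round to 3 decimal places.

24.930

A smallest enclosing disk is always determined by at most three of the input points on its boundary.
The minimum enclosing circle is determined by three boundary points: P, S, U.
Their circumcentre is (19/34, 0) with r² = 179609/1156.
The farthest remaining point R is at distance² 121945/1156 ≤ 179609/1156.
Diameter = 2r = 2√(179609/1156) ≈ 24.930.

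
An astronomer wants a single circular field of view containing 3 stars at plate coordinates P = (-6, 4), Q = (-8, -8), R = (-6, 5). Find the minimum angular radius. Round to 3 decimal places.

6.576

Side lengths²: PQ² = 148, PR² = 1, QR² = 173.
Since QR² = 173 ≥ 148 + 1 = 149, the angle opposite QR is not acute, so the smallest enclosing circle has QR as diameter.
Centre = midpoint of QR = (-7, -1.5), r² = 173/4 = 43.25.
r = √(43.25) ≈ 6.576.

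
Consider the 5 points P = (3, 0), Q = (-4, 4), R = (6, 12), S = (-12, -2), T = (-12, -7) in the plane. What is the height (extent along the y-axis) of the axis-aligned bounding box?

19

max y = 12, min y = -7, so height = 19.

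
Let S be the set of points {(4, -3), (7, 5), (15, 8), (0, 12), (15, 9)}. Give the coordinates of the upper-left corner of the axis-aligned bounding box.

x-range [0, 15], y-range [-3, 12].
The upper-left corner is (0, 12).

(0, 12)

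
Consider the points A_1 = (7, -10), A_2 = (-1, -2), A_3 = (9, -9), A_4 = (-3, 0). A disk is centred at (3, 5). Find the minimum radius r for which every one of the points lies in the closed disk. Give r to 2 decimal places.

The required radius is the distance from (3, 5) to the farthest point.
Squared distances: 241, 65, 232, 61.
Maximum is 241, attained at A_1.
r = √241 ≈ 15.52.

15.52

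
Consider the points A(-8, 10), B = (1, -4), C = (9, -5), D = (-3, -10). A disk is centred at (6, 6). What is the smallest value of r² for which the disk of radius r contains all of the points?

The required radius is the distance from (6, 6) to the farthest point.
Squared distances: 212, 125, 130, 337.
Maximum is 337, attained at D.

337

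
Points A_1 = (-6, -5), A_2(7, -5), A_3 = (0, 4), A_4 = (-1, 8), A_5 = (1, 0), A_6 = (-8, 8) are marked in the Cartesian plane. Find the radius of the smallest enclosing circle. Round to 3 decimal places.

The minimum enclosing circle of a finite set is fixed by two of the points (as a diameter) or three (as a circumcircle).
The farthest pair is A_2–A_6 with squared distance 394. The circle on this segment as diameter has centre (-0.5, 1.5) and r² = 394/4 = 98.5.
Check A_1: distance² to centre = 72.5 ≤ 98.5, so it lies inside.
All remaining points lie in this disk, and no smaller disk contains both endpoints, so this is the minimum enclosing circle.
r = √(98.5) ≈ 9.925.

9.925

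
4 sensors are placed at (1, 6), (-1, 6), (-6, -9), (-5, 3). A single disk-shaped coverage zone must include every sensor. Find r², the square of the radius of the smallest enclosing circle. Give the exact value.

68.5

The minimum enclosing circle of a finite set is fixed by two of the points (as a diameter) or three (as a circumcircle).
The farthest pair is (1, 6)–(-6, -9) with squared distance 274. The circle on this segment as diameter has centre (-2.5, -1.5) and r² = 274/4 = 68.5.
Check (-1, 6): distance² to centre = 58.5 ≤ 68.5, so it lies inside.
All remaining points lie in this disk, and no smaller disk contains both endpoints, so this is the minimum enclosing circle.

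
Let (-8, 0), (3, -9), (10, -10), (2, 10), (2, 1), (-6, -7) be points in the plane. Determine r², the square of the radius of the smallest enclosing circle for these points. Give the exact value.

6148/49

The minimum enclosing circle of a finite set is fixed by two of the points (as a diameter) or three (as a circumcircle).
The minimum enclosing circle is determined by three boundary points: (-8, 0), (10, -10), (2, 10).
Their circumcentre is (22/7, -8/7) with r² = 6148/49.
The farthest remaining point (-6, -7) is at distance² 5777/49 ≤ 6148/49.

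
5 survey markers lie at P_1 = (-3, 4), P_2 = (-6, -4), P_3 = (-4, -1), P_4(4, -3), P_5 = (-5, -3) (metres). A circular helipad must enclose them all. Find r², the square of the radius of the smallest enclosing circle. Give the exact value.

7373/242

By Welzl's lemma the MEC is supported by two points (diametrically opposite) or three points (on a circumcircle).
The minimum enclosing circle is determined by three boundary points: P_1, P_2, P_4.
Their circumcentre is (-27/22, -27/22) with r² = 7373/242.
The farthest remaining point P_5 is at distance² 4205/242 ≤ 7373/242.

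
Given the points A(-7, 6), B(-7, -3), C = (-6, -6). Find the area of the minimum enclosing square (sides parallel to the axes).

The bounding box has width 1 and height 12.
An axis-aligned square enclosing the set must have side ≥ max(width, height).
So the minimum side is max(1, 12) = 12.
Area = 12² = 144.

144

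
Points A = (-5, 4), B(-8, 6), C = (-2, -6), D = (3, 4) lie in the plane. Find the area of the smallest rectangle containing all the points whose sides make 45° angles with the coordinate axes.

In coordinates u = x + y, v = x − y the rectangle is axis-aligned; the map (x,y)→(u,v) scales areas by 2.
u-values: -1, -2, -8, 7; range = 7 − (-8) = 15.
v-values: -9, -14, 4, -1; range = 4 − (-14) = 18.
Area = (15 × 18) / 2 = 135.

135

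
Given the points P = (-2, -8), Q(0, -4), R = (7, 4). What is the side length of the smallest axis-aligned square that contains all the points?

12

The bounding box has width 9 and height 12.
An axis-aligned square enclosing the set must have side ≥ max(width, height).
So the minimum side is max(9, 12) = 12.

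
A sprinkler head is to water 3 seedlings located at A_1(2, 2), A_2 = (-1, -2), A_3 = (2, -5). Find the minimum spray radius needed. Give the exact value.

3.5

Side lengths²: A_1A_2² = 25, A_1A_3² = 49, A_2A_3² = 18.
Since A_1A_3² = 49 ≥ 25 + 18 = 43, the angle opposite A_1A_3 is not acute, so the smallest enclosing circle has A_1A_3 as diameter.
Centre = midpoint of A_1A_3 = (2, -1.5), r² = 49/4 = 12.25.
r = √(12.25) = 3.5.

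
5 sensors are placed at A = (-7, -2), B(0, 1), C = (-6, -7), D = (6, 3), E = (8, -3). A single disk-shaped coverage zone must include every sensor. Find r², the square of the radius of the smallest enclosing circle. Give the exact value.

A smallest enclosing disk is always determined by at most three of the input points on its boundary.
The minimum enclosing circle is determined by three boundary points: C, D, E.
Their circumcentre is (5/23, -52/23) with r² = 32330/529.
The farthest remaining point A is at distance² 27592/529 ≤ 32330/529.

32330/529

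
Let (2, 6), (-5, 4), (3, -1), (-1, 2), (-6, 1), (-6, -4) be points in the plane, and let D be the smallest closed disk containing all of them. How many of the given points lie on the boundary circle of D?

A smallest enclosing disk is always determined by at most three of the input points on its boundary.
The farthest pair is (2, 6)–(-6, -4) with squared distance 164. The circle on this segment as diameter has centre (-2, 1) and r² = 164/4 = 41.
Check (-5, 4): distance² to centre = 18 ≤ 41, so it lies inside.
All remaining points lie in this disk, and no smaller disk contains both endpoints, so this is the minimum enclosing circle.
The points at distance exactly r from the centre are (2, 6), (-6, -4) — 2 points.

2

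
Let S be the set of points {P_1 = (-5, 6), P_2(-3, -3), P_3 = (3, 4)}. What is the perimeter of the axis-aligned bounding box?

34

Width = max x − min x = 3 − (-5) = 8.
Height = max y − min y = 6 − (-3) = 9.
Perimeter = 2(8 + 9) = 34.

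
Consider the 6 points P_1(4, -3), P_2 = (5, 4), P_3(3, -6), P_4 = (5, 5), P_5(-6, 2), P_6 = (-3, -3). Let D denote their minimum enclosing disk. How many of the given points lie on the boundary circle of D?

The minimum enclosing circle is determined by three boundary points: P_3, P_4, P_5.
Their circumcentre is (19/46, 7/46) with r² = 47125/1058.
The farthest remaining point P_2 is at distance² 37925/1058 ≤ 47125/1058.
The points at distance exactly r from the centre are P_3, P_4, P_5 — 3 points.

3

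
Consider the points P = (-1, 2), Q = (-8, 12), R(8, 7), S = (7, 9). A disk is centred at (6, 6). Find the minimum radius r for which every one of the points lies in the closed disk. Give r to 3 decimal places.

15.232

The required radius is the distance from (6, 6) to the farthest point.
Squared distances: 65, 232, 5, 10.
Maximum is 232, attained at Q.
r = √232 ≈ 15.232.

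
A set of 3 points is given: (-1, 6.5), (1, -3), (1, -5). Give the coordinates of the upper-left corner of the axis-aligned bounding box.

x-range [-1, 1], y-range [-5, 6.5].
The upper-left corner is (-1, 6.5).

(-1, 6.5)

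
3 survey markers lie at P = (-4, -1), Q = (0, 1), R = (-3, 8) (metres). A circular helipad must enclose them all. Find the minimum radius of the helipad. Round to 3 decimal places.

4.528

Side lengths²: PQ² = 20, PR² = 82, QR² = 58.
Since PR² = 82 ≥ 58 + 20 = 78, the angle opposite PR is not acute, so the smallest enclosing circle has PR as diameter.
Centre = midpoint of PR = (-3.5, 3.5), r² = 82/4 = 20.5.
r = √(20.5) ≈ 4.528.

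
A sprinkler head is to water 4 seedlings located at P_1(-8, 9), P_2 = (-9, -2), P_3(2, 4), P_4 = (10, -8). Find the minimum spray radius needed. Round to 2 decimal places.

12.38

By Welzl's lemma the MEC is supported by two points (diametrically opposite) or three points (on a circumcircle).
The farthest pair is P_1–P_4 with squared distance 613. The circle on this segment as diameter has centre (1, 0.5) and r² = 613/4 = 153.25.
Check P_2: distance² to centre = 106.25 ≤ 153.25, so it lies inside.
All remaining points lie in this disk, and no smaller disk contains both endpoints, so this is the minimum enclosing circle.
r = √(153.25) ≈ 12.38.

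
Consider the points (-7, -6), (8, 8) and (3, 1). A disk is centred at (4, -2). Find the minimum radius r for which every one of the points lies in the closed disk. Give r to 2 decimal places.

The required radius is the distance from (4, -2) to the farthest point.
Squared distances: 137, 116, 10.
Maximum is 137, attained at (-7, -6).
r = √137 ≈ 11.70.

11.70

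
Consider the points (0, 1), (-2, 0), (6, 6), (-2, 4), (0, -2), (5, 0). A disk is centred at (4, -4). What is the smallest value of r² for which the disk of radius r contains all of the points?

The required radius is the distance from (4, -4) to the farthest point.
Squared distances: 41, 52, 104, 100, 20, 17.
Maximum is 104, attained at (6, 6).

104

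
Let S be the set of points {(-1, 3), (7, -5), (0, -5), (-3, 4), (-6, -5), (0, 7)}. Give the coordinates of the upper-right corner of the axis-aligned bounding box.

(7, 7)

x-range [-6, 7], y-range [-5, 7].
The upper-right corner is (7, 7).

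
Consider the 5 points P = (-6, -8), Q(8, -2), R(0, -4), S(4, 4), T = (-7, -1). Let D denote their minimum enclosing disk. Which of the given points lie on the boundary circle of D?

P, Q, S

The minimum enclosing circle is determined by three boundary points: P, Q, S.
Their circumcentre is (1/9, -79/27) with r² = 45994/729.
The farthest remaining point T is at distance² 39568/729 ≤ 45994/729.
The points at distance exactly r from the centre are P, Q, S — 3 points.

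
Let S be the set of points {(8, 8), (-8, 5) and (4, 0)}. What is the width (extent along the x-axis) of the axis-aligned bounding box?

max x = 8, min x = -8, so width = 16.

16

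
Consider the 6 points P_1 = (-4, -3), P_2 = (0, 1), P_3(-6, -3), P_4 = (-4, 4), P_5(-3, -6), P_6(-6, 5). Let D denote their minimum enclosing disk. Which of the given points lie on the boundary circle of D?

The farthest pair is P_5–P_6 with squared distance 130. The circle on this segment as diameter has centre (-4.5, -0.5) and r² = 130/4 = 32.5.
Check P_1: distance² to centre = 6.5 ≤ 32.5, so it lies inside.
All remaining points lie in this disk, and no smaller disk contains both endpoints, so this is the minimum enclosing circle.
The points at distance exactly r from the centre are P_5, P_6 — 2 points.

P_5, P_6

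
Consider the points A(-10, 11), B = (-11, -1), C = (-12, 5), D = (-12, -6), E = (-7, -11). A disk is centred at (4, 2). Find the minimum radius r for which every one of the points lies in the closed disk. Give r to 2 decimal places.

17.89

The required radius is the distance from (4, 2) to the farthest point.
Squared distances: 277, 234, 265, 320, 290.
Maximum is 320, attained at D.
r = √320 ≈ 17.89.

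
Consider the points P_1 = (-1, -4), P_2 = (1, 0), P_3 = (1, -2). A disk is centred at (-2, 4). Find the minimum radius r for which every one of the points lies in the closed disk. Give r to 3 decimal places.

The required radius is the distance from (-2, 4) to the farthest point.
Squared distances: 65, 25, 45.
Maximum is 65, attained at P_1.
r = √65 ≈ 8.062.

8.062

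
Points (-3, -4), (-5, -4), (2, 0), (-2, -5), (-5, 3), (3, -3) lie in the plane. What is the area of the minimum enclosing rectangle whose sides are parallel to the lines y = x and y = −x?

77

In coordinates u = x + y, v = x − y the rectangle is axis-aligned; the map (x,y)→(u,v) scales areas by 2.
u-values: -7, -9, 2, -7, -2, 0; range = 2 − (-9) = 11.
v-values: 1, -1, 2, 3, -8, 6; range = 6 − (-8) = 14.
Area = (11 × 14) / 2 = 77.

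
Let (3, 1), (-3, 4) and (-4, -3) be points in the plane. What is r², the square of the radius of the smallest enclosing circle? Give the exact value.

Call the three points A, B, C in the order given.
Side lengths²: AB² = 45, AC² = 65, BC² = 50.
Since AC² = 65 < 50 + 45 = 95, the triangle is acute, so the smallest enclosing circle is the circumcircle.
Circumcentre = (-7/6, 1/6), r² = 325/18.

325/18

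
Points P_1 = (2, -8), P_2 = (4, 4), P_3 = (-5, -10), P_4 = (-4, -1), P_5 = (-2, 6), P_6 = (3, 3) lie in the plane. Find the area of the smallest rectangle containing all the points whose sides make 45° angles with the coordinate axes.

In coordinates u = x + y, v = x − y the rectangle is axis-aligned; the map (x,y)→(u,v) scales areas by 2.
u-values: -6, 8, -15, -5, 4, 6; range = 8 − (-15) = 23.
v-values: 10, 0, 5, -3, -8, 0; range = 10 − (-8) = 18.
Area = (23 × 18) / 2 = 207.

207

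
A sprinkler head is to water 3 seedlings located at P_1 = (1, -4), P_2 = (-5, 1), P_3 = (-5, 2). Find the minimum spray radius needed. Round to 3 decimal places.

Side lengths²: P_1P_2² = 61, P_1P_3² = 72, P_2P_3² = 1.
Since P_1P_3² = 72 ≥ 61 + 1 = 62, the angle opposite P_1P_3 is not acute, so the smallest enclosing circle has P_1P_3 as diameter.
Centre = midpoint of P_1P_3 = (-2, -1), r² = 72/4 = 18.
r = √18 ≈ 4.243.

4.243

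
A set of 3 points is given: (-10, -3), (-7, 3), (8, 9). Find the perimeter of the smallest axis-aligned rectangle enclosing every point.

Width = max x − min x = 8 − (-10) = 18.
Height = max y − min y = 9 − (-3) = 12.
Perimeter = 2(18 + 12) = 60.

60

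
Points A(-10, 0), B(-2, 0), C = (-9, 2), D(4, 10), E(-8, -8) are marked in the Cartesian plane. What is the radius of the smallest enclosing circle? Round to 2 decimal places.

10.82

The farthest pair is D–E with squared distance 468. The circle on this segment as diameter has centre (-2, 1) and r² = 468/4 = 117.
Check A: distance² to centre = 65 ≤ 117, so it lies inside.
All remaining points lie in this disk, and no smaller disk contains both endpoints, so this is the minimum enclosing circle.
r = √117 ≈ 10.82.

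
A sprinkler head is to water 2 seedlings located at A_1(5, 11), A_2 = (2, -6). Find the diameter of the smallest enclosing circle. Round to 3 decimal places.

The smallest circle enclosing two points has them as diameter endpoints.
Centre = midpoint = (3.5, 2.5); r² = |A_1A_2|²/4 = 298/4 = 74.5.
Diameter = 2r = 2√(74.5) ≈ 17.263.

17.263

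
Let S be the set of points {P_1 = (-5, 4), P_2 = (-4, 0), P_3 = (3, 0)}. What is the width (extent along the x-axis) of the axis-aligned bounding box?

max x = 3, min x = -5, so width = 8.

8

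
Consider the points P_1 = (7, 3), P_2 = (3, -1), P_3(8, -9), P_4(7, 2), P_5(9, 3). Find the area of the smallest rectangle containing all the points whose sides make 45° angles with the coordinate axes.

In coordinates u = x + y, v = x − y the rectangle is axis-aligned; the map (x,y)→(u,v) scales areas by 2.
u-values: 10, 2, -1, 9, 12; range = 12 − (-1) = 13.
v-values: 4, 4, 17, 5, 6; range = 17 − 4 = 13.
Area = (13 × 13) / 2 = 84.5.

84.5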